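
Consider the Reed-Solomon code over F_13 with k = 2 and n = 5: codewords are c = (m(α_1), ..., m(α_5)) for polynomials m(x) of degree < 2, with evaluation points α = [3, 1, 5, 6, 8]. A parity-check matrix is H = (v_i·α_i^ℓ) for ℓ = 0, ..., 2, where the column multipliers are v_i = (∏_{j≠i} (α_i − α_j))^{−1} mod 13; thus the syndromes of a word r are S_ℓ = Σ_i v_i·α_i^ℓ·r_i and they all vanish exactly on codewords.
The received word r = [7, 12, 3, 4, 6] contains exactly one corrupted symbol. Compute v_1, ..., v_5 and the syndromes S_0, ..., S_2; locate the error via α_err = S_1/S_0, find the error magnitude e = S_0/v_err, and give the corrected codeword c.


S = (9, 1, 3), error at position 1, error magnitude e = 6, c = [1, 12, 3, 4, 6].

Step 1: column multipliers v_i = (∏_{j≠i}(α_i − α_j))^{−1} mod 13.
  i = 1 (α = 3): (3−1)(3−5)(3−6)(3−8) = 2·(−2)·(−3)·(−5) = −60 ≡ 5, so v_1 = 5^{−1} = 8 (mod 13).
  i = 2 (α = 1): (1−3)(1−5)(1−6)(1−8) = (−2)·(−4)·(−5)·(−7) = 280 ≡ 7, so v_2 = 7^{−1} = 2 (mod 13).
  i = 3 (α = 5): (5−3)(5−1)(5−6)(5−8) = 2·4·(−1)·(−3) = 24 ≡ 11, so v_3 = 11^{−1} = 6 (mod 13).
  i = 4 (α = 6): (6−3)(6−1)(6−5)(6−8) = 3·5·1·(−2) = −30 ≡ 9, so v_4 = 9^{−1} = 3 (mod 13).
  i = 5 (α = 8): (8−3)(8−1)(8−5)(8−6) = 5·7·3·2 = 210 ≡ 2, so v_5 = 2^{−1} = 7 (mod 13).
  v = [8, 2, 6, 3, 7].
Step 2: syndromes of r = [7, 12, 3, 4, 6] (all sums mod 13).
  S_0 = Σ v_i r_i = 8·7 + 2·12 + 6·3 + 3·4 + 7·6 = 152 ≡ 9.
  S_1 = Σ v_i α_i r_i = 8·3·7 + 2·1·12 + 6·5·3 + 3·6·4 + 7·8·6 = 690 ≡ 1.
  α_i^2 mod 13 = [9, 1, 12, 10, 12].
  S_2 = Σ v_i α_i^2 r_i = 8·9·7 + 2·1·12 + 6·12·3 + 3·10·4 + 7·12·6 = 1368 ≡ 3.
  S = (9, 1, 3) ≠ 0, so r is not a codeword (an error is present).
Step 3: locate the error. For a single error e at position i, S_ℓ = v_i·e·α_i^ℓ, so α_err = S_1/S_0.
  S_0^{−1} = 9^{−1} = 3 (mod 13), so α_err = 1·3 = 3 ≡ 3 = α_1. Error position i = 1.
  Consistency check: S_2/S_1 = 3·1 = 3 ≡ 3 = α_err ✓ (single-error assumption holds).
Step 4: error magnitude e = S_0/v_1 = S_0·∏_{j≠1}(α_1 − α_j) = 9·5 = 45 ≡ 6 (mod 13).
Step 5: correct position 1: c_1 = r_1 − e = 7 − 6 ≡ 1 (mod 13). Hence c = [1, 12, 3, 4, 6].
  Check: interpolating c through the α_i gives m(x) = 11 + 1·x (degree < 2) with m(α_i) = c_i for every i, so c is indeed a codeword.


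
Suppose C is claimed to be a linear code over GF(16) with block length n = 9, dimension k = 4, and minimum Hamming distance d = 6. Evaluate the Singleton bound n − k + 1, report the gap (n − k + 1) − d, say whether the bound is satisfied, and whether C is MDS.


Singleton RHS = n − k + 1 = 6, slack = 0, bound satisfied, MDS.

Singleton bound: d ≤ n − k + 1.
Here n = 9, k = 4, so n − k + 1 = 6.
Given d = 6, check d ≤ 6: YES.
Slack = (n − k + 1) − d = 0.
The code is MDS (slack = 0).
Description: the claimed parameters are [9, 4, 6]_16; such a code would be MDS (meets Singleton bound).


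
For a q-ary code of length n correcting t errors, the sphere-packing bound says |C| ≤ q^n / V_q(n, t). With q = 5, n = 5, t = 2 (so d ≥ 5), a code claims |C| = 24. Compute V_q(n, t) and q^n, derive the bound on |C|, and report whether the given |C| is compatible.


V_q(n, t) = 181, q^n = 3125, Hamming bound = 17, |C| = 24 > bound (violated).

Step 1: Compute V_q(n, t) = Σ_{j=0}^2 C(n, j) (q−1)^j.
  j = 0: C(5,0)·(4)^0 = 1·1 = 1.
  j = 1: C(5,1)·(4)^1 = 5·4 = 20.
  j = 2: C(5,2)·(4)^2 = 10·16 = 160.
  V_q(n, t) = 1 + 20 + 160 = 181.
Step 2: q^n = 5^5 = 3125.
Step 3: Hamming bound ⌊q^n / V_q(n,t)⌋ = ⌊3125/181⌋ = 17.
Step 4: Compare |C| = 24 to 17: violated.
The claimed |C| lies above the Hamming bound, so no 5-ary code of length 5 with d ≥ 5 can have 24 codewords.


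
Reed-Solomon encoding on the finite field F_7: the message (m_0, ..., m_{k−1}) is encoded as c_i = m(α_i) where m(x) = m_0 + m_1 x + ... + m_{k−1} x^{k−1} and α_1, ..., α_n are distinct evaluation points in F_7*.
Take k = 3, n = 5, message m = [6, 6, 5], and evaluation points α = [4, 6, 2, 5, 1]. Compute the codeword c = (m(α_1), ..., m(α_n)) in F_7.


c = [5, 5, 3, 0, 3]

Message polynomial: m(x) = 6 + 6·x + 5·x^2 (mod 7).
For each evaluation point α_i, compute m(α_i) mod 7:
  α_1 = 4: Horner steps 5 → 5 → 5, so m(4) = 5.
  α_2 = 6: Horner steps 5 → 1 → 5, so m(6) = 5.
  α_3 = 2: Horner steps 5 → 2 → 3, so m(2) = 3.
  α_4 = 5: Horner steps 5 → 3 → 0, so m(5) = 0.
  α_5 = 1: Horner steps 5 → 4 → 3, so m(1) = 3.
Codeword c = [5, 5, 3, 0, 3] ∈ F_7^5.


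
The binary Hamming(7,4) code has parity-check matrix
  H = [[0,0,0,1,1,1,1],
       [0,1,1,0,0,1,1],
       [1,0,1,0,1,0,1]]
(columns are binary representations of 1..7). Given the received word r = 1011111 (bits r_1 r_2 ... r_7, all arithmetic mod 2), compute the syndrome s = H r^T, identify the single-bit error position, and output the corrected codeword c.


s = (0, 1, 0)^T, error position = 2, corrected codeword c = 1111111

Compute s = H r^T mod 2 one row at a time:
  s_1 = 1 + 1 + 1 + 1 = 4 ≡ 0 (mod 2).
  s_2 = 0 + 1 + 1 + 1 = 3 ≡ 1 (mod 2).
  s_3 = 1 + 1 + 1 + 1 = 4 ≡ 0 (mod 2).
s = (0, 1, 0)^T — this equals column 2 of H (binary 010), so error is at position 2.
Correct: flip bit 2 of r = 1011111 to get c = 1111111.


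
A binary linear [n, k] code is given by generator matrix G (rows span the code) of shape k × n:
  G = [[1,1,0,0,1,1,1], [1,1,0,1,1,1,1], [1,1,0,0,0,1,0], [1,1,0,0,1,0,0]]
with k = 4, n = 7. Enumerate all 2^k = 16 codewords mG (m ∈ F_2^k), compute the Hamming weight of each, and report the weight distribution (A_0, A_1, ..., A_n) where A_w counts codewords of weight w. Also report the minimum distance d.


Weight distribution: A_0 = 1, A_1 = 1, A_2 = 3, A_3 = 6, A_4 = 3, A_5 = 1, A_6 = 1. Minimum distance d = 1.

Enumerate all 2^4 = 16 messages m ∈ F_2^4.
For each, compute codeword c = mG in F_2^7, then tally its weight.
  m = 0000 → c = 0000000, weight = 0.
  m = 1000 → c = 1100111, weight = 5.
  m = 0100 → c = 1101111, weight = 6.
  m = 1100 → c = 0001000, weight = 1.
  m = 0010 → c = 1100010, weight = 3.
  m = 1010 → c = 0000101, weight = 2.
  m = 0110 → c = 0001101, weight = 3.
  m = 1110 → c = 1101010, weight = 4.
  m = 0001 → c = 1100100, weight = 3.
  m = 1001 → c = 0000011, weight = 2.
  m = 0101 → c = 0001011, weight = 3.
  m = 1101 → c = 1101100, weight = 4.
  m = 0011 → c = 0000110, weight = 2.
  m = 1011 → c = 1100001, weight = 3.
  m = 0111 → c = 1101001, weight = 4.
  m = 1111 → c = 0001110, weight = 3.
Tally weights:
  weight 0: 1 codewords.
  weight 1: 1 codewords.
  weight 2: 3 codewords.
  weight 3: 6 codewords.
  weight 4: 3 codewords.
  weight 5: 1 codewords.
  weight 6: 1 codewords.
Minimum distance d = smallest w > 0 with A_w > 0 = 1.
Sanity: Σ A_w = 16 = 2^4 = 16 ✓.


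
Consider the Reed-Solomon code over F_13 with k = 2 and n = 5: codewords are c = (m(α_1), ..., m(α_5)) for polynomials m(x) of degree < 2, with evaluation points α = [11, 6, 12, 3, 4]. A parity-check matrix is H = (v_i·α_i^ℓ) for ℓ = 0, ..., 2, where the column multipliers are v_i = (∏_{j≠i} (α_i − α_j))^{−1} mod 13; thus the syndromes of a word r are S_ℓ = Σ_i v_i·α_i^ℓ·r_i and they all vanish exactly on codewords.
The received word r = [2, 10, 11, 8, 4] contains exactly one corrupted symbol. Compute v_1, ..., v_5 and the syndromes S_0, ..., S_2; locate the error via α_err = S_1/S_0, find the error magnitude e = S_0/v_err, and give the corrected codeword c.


S = (6, 10, 8), error at position 2, error magnitude e = 1, c = [2, 9, 11, 8, 4].

Step 1: column multipliers v_i = (∏_{j≠i}(α_i − α_j))^{−1} mod 13.
  i = 1 (α = 11): (11−6)(11−12)(11−3)(11−4) = 5·(−1)·8·7 = −280 ≡ 6, so v_1 = 6^{−1} = 11 (mod 13).
  i = 2 (α = 6): (6−11)(6−12)(6−3)(6−4) = (−5)·(−6)·3·2 = 180 ≡ 11, so v_2 = 11^{−1} = 6 (mod 13).
  i = 3 (α = 12): (12−11)(12−6)(12−3)(12−4) = 1·6·9·8 = 432 ≡ 3, so v_3 = 3^{−1} = 9 (mod 13).
  i = 4 (α = 3): (3−11)(3−6)(3−12)(3−4) = (−8)·(−3)·(−9)·(−1) = 216 ≡ 8, so v_4 = 8^{−1} = 5 (mod 13).
  i = 5 (α = 4): (4−11)(4−6)(4−12)(4−3) = (−7)·(−2)·(−8)·1 = −112 ≡ 5, so v_5 = 5^{−1} = 8 (mod 13).
  v = [11, 6, 9, 5, 8].
Step 2: syndromes of r = [2, 10, 11, 8, 4] (all sums mod 13).
  S_0 = Σ v_i r_i = 11·2 + 6·10 + 9·11 + 5·8 + 8·4 = 253 ≡ 6.
  S_1 = Σ v_i α_i r_i = 11·11·2 + 6·6·10 + 9·12·11 + 5·3·8 + 8·4·4 = 2038 ≡ 10.
  α_i^2 mod 13 = [4, 10, 1, 9, 3].
  S_2 = Σ v_i α_i^2 r_i = 11·4·2 + 6·10·10 + 9·1·11 + 5·9·8 + 8·3·4 = 1243 ≡ 8.
  S = (6, 10, 8) ≠ 0, so r is not a codeword (an error is present).
Step 3: locate the error. For a single error e at position i, S_ℓ = v_i·e·α_i^ℓ, so α_err = S_1/S_0.
  S_0^{−1} = 6^{−1} = 11 (mod 13), so α_err = 10·11 = 110 ≡ 6 = α_2. Error position i = 2.
  Consistency check: S_2/S_1 = 8·4 = 32 ≡ 6 = α_err ✓ (single-error assumption holds).
Step 4: error magnitude e = S_0/v_2 = S_0·∏_{j≠2}(α_2 − α_j) = 6·11 = 66 ≡ 1 (mod 13).
Step 5: correct position 2: c_2 = r_2 − e = 10 − 1 ≡ 9 (mod 13). Hence c = [2, 9, 11, 8, 4].
  Check: interpolating c through the α_i gives m(x) = 7 + 9·x (degree < 2) with m(α_i) = c_i for every i, so c is indeed a codeword.


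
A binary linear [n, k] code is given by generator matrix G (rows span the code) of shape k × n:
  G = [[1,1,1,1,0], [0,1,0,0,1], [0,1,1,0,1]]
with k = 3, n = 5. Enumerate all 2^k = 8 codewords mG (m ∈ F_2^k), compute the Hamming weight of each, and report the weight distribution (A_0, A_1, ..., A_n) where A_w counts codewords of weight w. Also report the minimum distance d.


Weight distribution: A_0 = 1, A_1 = 1, A_2 = 1, A_3 = 3, A_4 = 2. Minimum distance d = 1.

Enumerate all 2^3 = 8 messages m ∈ F_2^3.
For each, compute codeword c = mG in F_2^5, then tally its weight.
  m = 000 → c = 00000, weight = 0.
  m = 100 → c = 11110, weight = 4.
  m = 010 → c = 01001, weight = 2.
  m = 110 → c = 10111, weight = 4.
  m = 001 → c = 01101, weight = 3.
  m = 101 → c = 10011, weight = 3.
  m = 011 → c = 00100, weight = 1.
  m = 111 → c = 11010, weight = 3.
Tally weights:
  weight 0: 1 codewords.
  weight 1: 1 codewords.
  weight 2: 1 codewords.
  weight 3: 3 codewords.
  weight 4: 2 codewords.
Minimum distance d = smallest w > 0 with A_w > 0 = 1.
Sanity: Σ A_w = 8 = 2^3 = 8 ✓.


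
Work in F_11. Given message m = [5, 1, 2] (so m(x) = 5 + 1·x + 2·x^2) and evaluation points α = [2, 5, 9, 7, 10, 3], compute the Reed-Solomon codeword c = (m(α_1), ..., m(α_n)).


c = [4, 5, 0, 0, 6, 4]

Message polynomial: m(x) = 5 + 1·x + 2·x^2 (mod 11).
For each evaluation point α_i, compute m(α_i) mod 11:
  α_1 = 2: Horner steps 2 → 5 → 4, so m(2) = 4.
  α_2 = 5: Horner steps 2 → 0 → 5, so m(5) = 5.
  α_3 = 9: Horner steps 2 → 8 → 0, so m(9) = 0.
  α_4 = 7: Horner steps 2 → 4 → 0, so m(7) = 0.
  α_5 = 10: Horner steps 2 → 10 → 6, so m(10) = 6.
  α_6 = 3: Horner steps 2 → 7 → 4, so m(3) = 4.
Codeword c = [4, 5, 0, 0, 6, 4] ∈ F_11^6.


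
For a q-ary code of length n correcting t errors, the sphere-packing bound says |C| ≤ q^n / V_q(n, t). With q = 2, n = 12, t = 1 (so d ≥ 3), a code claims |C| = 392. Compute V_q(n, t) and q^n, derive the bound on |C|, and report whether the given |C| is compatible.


V_q(n, t) = 13, q^n = 4096, Hamming bound = 315, |C| = 392 > bound (violated).

Step 1: Compute V_q(n, t) = Σ_{j=0}^1 C(n, j) (q−1)^j.
  j = 0: C(12,0)·(1)^0 = 1·1 = 1.
  j = 1: C(12,1)·(1)^1 = 12·1 = 12.
  V_q(n, t) = 1 + 12 = 13.
Step 2: q^n = 2^12 = 4096.
Step 3: Hamming bound ⌊q^n / V_q(n,t)⌋ = ⌊4096/13⌋ = 315.
Step 4: Compare |C| = 392 to 315: violated.
The claimed |C| lies above the Hamming bound, so no 2-ary code of length 12 with d ≥ 3 can have 392 codewords.


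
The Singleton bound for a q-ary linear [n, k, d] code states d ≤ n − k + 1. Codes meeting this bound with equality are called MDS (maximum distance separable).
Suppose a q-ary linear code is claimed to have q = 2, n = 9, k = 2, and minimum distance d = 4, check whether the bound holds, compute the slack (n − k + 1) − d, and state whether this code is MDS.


Singleton RHS = n − k + 1 = 8, slack = 4, bound satisfied, not MDS.

Singleton bound: d ≤ n − k + 1.
Here n = 9, k = 2, so n − k + 1 = 8.
Given d = 4, check d ≤ 8: YES.
Slack = (n − k + 1) − d = 4.
The code is NOT MDS (slack = 4 > 0).
Description: the claimed parameters are [9, 2, 4]_2; such a code would be non-MDS.


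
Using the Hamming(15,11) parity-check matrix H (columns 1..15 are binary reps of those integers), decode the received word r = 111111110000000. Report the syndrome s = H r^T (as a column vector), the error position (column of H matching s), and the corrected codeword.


s = (1, 0, 0, 0)^T, error position = 8, corrected codeword c = 111111100000000

Compute s = H r^T mod 2 one row at a time:
  s_1 = 1 + 0 + 0 + 0 + 0 + 0 + 0 + 0 = 1 ≡ 1 (mod 2).
  s_2 = 1 + 1 + 1 + 1 + 0 + 0 + 0 + 0 = 4 ≡ 0 (mod 2).
  s_3 = 1 + 1 + 1 + 1 + 0 + 0 + 0 + 0 = 4 ≡ 0 (mod 2).
  s_4 = 1 + 1 + 1 + 1 + 0 + 0 + 0 + 0 = 4 ≡ 0 (mod 2).
s = (1, 0, 0, 0)^T — this equals column 8 of H (binary 1000), so error is at position 8.
Correct: flip bit 8 of r = 111111110000000 to get c = 111111100000000.


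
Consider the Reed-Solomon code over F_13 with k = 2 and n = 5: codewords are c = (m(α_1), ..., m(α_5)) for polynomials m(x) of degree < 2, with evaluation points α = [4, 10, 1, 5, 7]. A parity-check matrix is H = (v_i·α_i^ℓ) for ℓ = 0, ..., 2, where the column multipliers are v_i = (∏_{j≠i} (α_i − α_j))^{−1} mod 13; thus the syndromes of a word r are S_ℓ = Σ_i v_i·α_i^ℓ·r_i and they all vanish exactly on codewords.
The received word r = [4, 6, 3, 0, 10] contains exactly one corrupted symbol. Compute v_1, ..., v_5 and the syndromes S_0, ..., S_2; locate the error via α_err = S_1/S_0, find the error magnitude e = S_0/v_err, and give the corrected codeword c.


S = (2, 1, 7), error at position 5, error magnitude e = 5, c = [4, 6, 3, 0, 5].

Step 1: column multipliers v_i = (∏_{j≠i}(α_i − α_j))^{−1} mod 13.
  i = 1 (α = 4): (4−10)(4−1)(4−5)(4−7) = (−6)·3·(−1)·(−3) = −54 ≡ 11, so v_1 = 11^{−1} = 6 (mod 13).
  i = 2 (α = 10): (10−4)(10−1)(10−5)(10−7) = 6·9·5·3 = 810 ≡ 4, so v_2 = 4^{−1} = 10 (mod 13).
  i = 3 (α = 1): (1−4)(1−10)(1−5)(1−7) = (−3)·(−9)·(−4)·(−6) = 648 ≡ 11, so v_3 = 11^{−1} = 6 (mod 13).
  i = 4 (α = 5): (5−4)(5−10)(5−1)(5−7) = 1·(−5)·4·(−2) = 40 ≡ 1, so v_4 = 1^{−1} = 1 (mod 13).
  i = 5 (α = 7): (7−4)(7−10)(7−1)(7−5) = 3·(−3)·6·2 = −108 ≡ 9, so v_5 = 9^{−1} = 3 (mod 13).
  v = [6, 10, 6, 1, 3].
Step 2: syndromes of r = [4, 6, 3, 0, 10] (all sums mod 13).
  S_0 = Σ v_i r_i = 6·4 + 10·6 + 6·3 + 1·0 + 3·10 = 132 ≡ 2.
  S_1 = Σ v_i α_i r_i = 6·4·4 + 10·10·6 + 6·1·3 + 1·5·0 + 3·7·10 = 924 ≡ 1.
  α_i^2 mod 13 = [3, 9, 1, 12, 10].
  S_2 = Σ v_i α_i^2 r_i = 6·3·4 + 10·9·6 + 6·1·3 + 1·12·0 + 3·10·10 = 930 ≡ 7.
  S = (2, 1, 7) ≠ 0, so r is not a codeword (an error is present).
Step 3: locate the error. For a single error e at position i, S_ℓ = v_i·e·α_i^ℓ, so α_err = S_1/S_0.
  S_0^{−1} = 2^{−1} = 7 (mod 13), so α_err = 1·7 = 7 ≡ 7 = α_5. Error position i = 5.
  Consistency check: S_2/S_1 = 7·1 = 7 ≡ 7 = α_err ✓ (single-error assumption holds).
Step 4: error magnitude e = S_0/v_5 = S_0·∏_{j≠5}(α_5 − α_j) = 2·9 = 18 ≡ 5 (mod 13).
Step 5: correct position 5: c_5 = r_5 − e = 10 − 5 ≡ 5 (mod 13). Hence c = [4, 6, 3, 0, 5].
  Check: interpolating c through the α_i gives m(x) = 7 + 9·x (degree < 2) with m(α_i) = c_i for every i, so c is indeed a codeword.


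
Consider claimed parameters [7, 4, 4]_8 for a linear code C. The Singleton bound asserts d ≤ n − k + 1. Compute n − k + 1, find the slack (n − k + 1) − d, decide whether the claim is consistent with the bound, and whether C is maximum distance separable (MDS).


Singleton RHS = n − k + 1 = 4, slack = 0, bound satisfied, MDS.

Singleton bound: d ≤ n − k + 1.
Here n = 7, k = 4, so n − k + 1 = 4.
Given d = 4, check d ≤ 4: YES.
Slack = (n − k + 1) − d = 0.
The code is MDS (slack = 0).
Description: the claimed parameters are [7, 4, 4]_8; such a code would be MDS (meets Singleton bound).


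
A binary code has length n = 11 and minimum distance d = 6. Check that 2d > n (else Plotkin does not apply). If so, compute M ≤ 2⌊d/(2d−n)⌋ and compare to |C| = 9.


Plotkin bound M ≤ 12; given |C| = 9 ≤ bound (satisfied).

Check applicability: 2d = 12, n = 11.
2d − n = 1 > 0, so Plotkin applies.
Compute d/(2d−n) = 6/1 ≈ 6.0000.
⌊d/(2d−n)⌋ = 6.
Plotkin bound: M ≤ 2·6 = 12.
Given |C| = 9, check: satisfied.
This |C| is below the Plotkin bound.


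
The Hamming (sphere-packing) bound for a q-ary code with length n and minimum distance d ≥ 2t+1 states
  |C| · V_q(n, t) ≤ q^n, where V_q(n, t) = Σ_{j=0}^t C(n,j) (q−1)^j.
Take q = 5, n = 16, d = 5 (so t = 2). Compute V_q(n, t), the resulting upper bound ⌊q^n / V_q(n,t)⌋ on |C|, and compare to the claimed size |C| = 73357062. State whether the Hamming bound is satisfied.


V_q(n, t) = 1985, q^n = 152587890625, Hamming bound = 76870473, |C| = 73357062 ≤ bound (satisfied).

Step 1: Compute V_q(n, t) = Σ_{j=0}^2 C(n, j) (q−1)^j.
  j = 0: C(16,0)·(4)^0 = 1·1 = 1.
  j = 1: C(16,1)·(4)^1 = 16·4 = 64.
  j = 2: C(16,2)·(4)^2 = 120·16 = 1920.
  V_q(n, t) = 1 + 64 + 1920 = 1985.
Step 2: q^n = 5^16 = 152587890625.
Step 3: Hamming bound ⌊q^n / V_q(n,t)⌋ = ⌊152587890625/1985⌋ = 76870473.
Step 4: Compare |C| = 73357062 to 76870473: satisfied.
The claimed |C| lies below the Hamming bound.


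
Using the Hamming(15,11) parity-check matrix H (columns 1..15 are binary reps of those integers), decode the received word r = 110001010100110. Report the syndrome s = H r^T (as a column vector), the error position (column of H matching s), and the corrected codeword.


s = (0, 1, 0, 0)^T, error position = 4, corrected codeword c = 110101010100110

Compute s = H r^T mod 2 one row at a time:
  s_1 = 1 + 0 + 1 + 0 + 0 + 1 + 1 + 0 = 4 ≡ 0 (mod 2).
  s_2 = 0 + 0 + 1 + 0 + 0 + 1 + 1 + 0 = 3 ≡ 1 (mod 2).
  s_3 = 1 + 0 + 1 + 0 + 1 + 0 + 1 + 0 = 4 ≡ 0 (mod 2).
  s_4 = 1 + 0 + 0 + 0 + 0 + 0 + 1 + 0 = 2 ≡ 0 (mod 2).
s = (0, 1, 0, 0)^T — this equals column 4 of H (binary 0100), so error is at position 4.
Correct: flip bit 4 of r = 110001010100110 to get c = 110101010100110.


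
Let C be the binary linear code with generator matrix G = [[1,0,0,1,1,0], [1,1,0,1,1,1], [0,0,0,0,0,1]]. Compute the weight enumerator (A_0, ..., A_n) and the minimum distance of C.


Weight distribution: A_0 = 1, A_1 = 2, A_2 = 1, A_3 = 1, A_4 = 2, A_5 = 1. Minimum distance d = 1.

Enumerate all 2^3 = 8 messages m ∈ F_2^3.
For each, compute codeword c = mG in F_2^6, then tally its weight.
  m = 000 → c = 000000, weight = 0.
  m = 100 → c = 100110, weight = 3.
  m = 010 → c = 110111, weight = 5.
  m = 110 → c = 010001, weight = 2.
  m = 001 → c = 000001, weight = 1.
  m = 101 → c = 100111, weight = 4.
  m = 011 → c = 110110, weight = 4.
  m = 111 → c = 010000, weight = 1.
Tally weights:
  weight 0: 1 codewords.
  weight 1: 2 codewords.
  weight 2: 1 codewords.
  weight 3: 1 codewords.
  weight 4: 2 codewords.
  weight 5: 1 codewords.
Minimum distance d = smallest w > 0 with A_w > 0 = 1.
Sanity: Σ A_w = 8 = 2^3 = 8 ✓.


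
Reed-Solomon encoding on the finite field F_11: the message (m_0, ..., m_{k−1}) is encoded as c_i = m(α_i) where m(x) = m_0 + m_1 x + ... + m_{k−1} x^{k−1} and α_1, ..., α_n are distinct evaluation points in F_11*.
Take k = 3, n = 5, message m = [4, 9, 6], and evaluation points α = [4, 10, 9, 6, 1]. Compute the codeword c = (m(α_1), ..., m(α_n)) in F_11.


c = [4, 1, 10, 10, 8]

Message polynomial: m(x) = 4 + 9·x + 6·x^2 (mod 11).
For each evaluation point α_i, compute m(α_i) mod 11:
  α_1 = 4: Horner steps 6 → 0 → 4, so m(4) = 4.
  α_2 = 10: Horner steps 6 → 3 → 1, so m(10) = 1.
  α_3 = 9: Horner steps 6 → 8 → 10, so m(9) = 10.
  α_4 = 6: Horner steps 6 → 1 → 10, so m(6) = 10.
  α_5 = 1: Horner steps 6 → 4 → 8, so m(1) = 8.
Codeword c = [4, 1, 10, 10, 8] ∈ F_11^5.


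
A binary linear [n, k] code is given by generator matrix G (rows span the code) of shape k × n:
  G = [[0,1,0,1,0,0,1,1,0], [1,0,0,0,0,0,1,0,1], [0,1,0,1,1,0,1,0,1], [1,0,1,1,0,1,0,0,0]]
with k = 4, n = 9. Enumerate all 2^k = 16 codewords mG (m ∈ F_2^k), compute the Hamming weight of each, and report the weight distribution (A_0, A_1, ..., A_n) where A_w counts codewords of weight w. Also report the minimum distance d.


Weight distribution: A_0 = 1, A_3 = 2, A_4 = 5, A_5 = 4, A_6 = 2, A_7 = 2. Minimum distance d = 3.

Enumerate all 2^4 = 16 messages m ∈ F_2^4.
For each, compute codeword c = mG in F_2^9, then tally its weight.
  m = 0000 → c = 000000000, weight = 0.
  m = 1000 → c = 010100110, weight = 4.
  m = 0100 → c = 100000101, weight = 3.
  m = 1100 → c = 110100011, weight = 5.
  m = 0010 → c = 010110101, weight = 5.
  m = 1010 → c = 000010011, weight = 3.
  m = 0110 → c = 110110000, weight = 4.
  m = 1110 → c = 100010110, weight = 4.
  m = 0001 → c = 101101000, weight = 4.
  m = 1001 → c = 111001110, weight = 6.
  m = 0101 → c = 001101101, weight = 5.
  m = 1101 → c = 011001011, weight = 5.
  m = 0011 → c = 111011101, weight = 7.
  m = 1011 → c = 101111011, weight = 7.
  m = 0111 → c = 011011000, weight = 4.
  m = 1111 → c = 001111110, weight = 6.
Tally weights:
  weight 0: 1 codewords.
  weight 3: 2 codewords.
  weight 4: 5 codewords.
  weight 5: 4 codewords.
  weight 6: 2 codewords.
  weight 7: 2 codewords.
Minimum distance d = smallest w > 0 with A_w > 0 = 3.
Sanity: Σ A_w = 16 = 2^4 = 16 ✓.


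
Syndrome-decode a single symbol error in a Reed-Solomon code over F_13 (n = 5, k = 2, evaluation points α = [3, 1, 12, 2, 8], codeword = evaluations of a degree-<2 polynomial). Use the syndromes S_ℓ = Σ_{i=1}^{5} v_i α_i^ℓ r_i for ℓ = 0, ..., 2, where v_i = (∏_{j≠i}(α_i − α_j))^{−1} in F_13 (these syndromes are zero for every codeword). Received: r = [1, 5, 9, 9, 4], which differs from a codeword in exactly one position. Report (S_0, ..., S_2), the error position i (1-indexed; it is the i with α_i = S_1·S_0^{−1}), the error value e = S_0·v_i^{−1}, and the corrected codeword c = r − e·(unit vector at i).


S = (9, 5, 10), error at position 4, error magnitude e = 6, c = [1, 5, 9, 3, 4].

Step 1: column multipliers v_i = (∏_{j≠i}(α_i − α_j))^{−1} mod 13.
  i = 1 (α = 3): (3−1)(3−12)(3−2)(3−8) = 2·(−9)·1·(−5) = 90 ≡ 12, so v_1 = 12^{−1} = 12 (mod 13).
  i = 2 (α = 1): (1−3)(1−12)(1−2)(1−8) = (−2)·(−11)·(−1)·(−7) = 154 ≡ 11, so v_2 = 11^{−1} = 6 (mod 13).
  i = 3 (α = 12): (12−3)(12−1)(12−2)(12−8) = 9·11·10·4 = 3960 ≡ 8, so v_3 = 8^{−1} = 5 (mod 13).
  i = 4 (α = 2): (2−3)(2−1)(2−12)(2−8) = (−1)·1·(−10)·(−6) = −60 ≡ 5, so v_4 = 5^{−1} = 8 (mod 13).
  i = 5 (α = 8): (8−3)(8−1)(8−12)(8−2) = 5·7·(−4)·6 = −840 ≡ 5, so v_5 = 5^{−1} = 8 (mod 13).
  v = [12, 6, 5, 8, 8].
Step 2: syndromes of r = [1, 5, 9, 9, 4] (all sums mod 13).
  S_0 = Σ v_i r_i = 12·1 + 6·5 + 5·9 + 8·9 + 8·4 = 191 ≡ 9.
  S_1 = Σ v_i α_i r_i = 12·3·1 + 6·1·5 + 5·12·9 + 8·2·9 + 8·8·4 = 1006 ≡ 5.
  α_i^2 mod 13 = [9, 1, 1, 4, 12].
  S_2 = Σ v_i α_i^2 r_i = 12·9·1 + 6·1·5 + 5·1·9 + 8·4·9 + 8·12·4 = 855 ≡ 10.
  S = (9, 5, 10) ≠ 0, so r is not a codeword (an error is present).
Step 3: locate the error. For a single error e at position i, S_ℓ = v_i·e·α_i^ℓ, so α_err = S_1/S_0.
  S_0^{−1} = 9^{−1} = 3 (mod 13), so α_err = 5·3 = 15 ≡ 2 = α_4. Error position i = 4.
  Consistency check: S_2/S_1 = 10·8 = 80 ≡ 2 = α_err ✓ (single-error assumption holds).
Step 4: error magnitude e = S_0/v_4 = S_0·∏_{j≠4}(α_4 − α_j) = 9·5 = 45 ≡ 6 (mod 13).
Step 5: correct position 4: c_4 = r_4 − e = 9 − 6 ≡ 3 (mod 13). Hence c = [1, 5, 9, 3, 4].
  Check: interpolating c through the α_i gives m(x) = 7 + 11·x (degree < 2) with m(α_i) = c_i for every i, so c is indeed a codeword.


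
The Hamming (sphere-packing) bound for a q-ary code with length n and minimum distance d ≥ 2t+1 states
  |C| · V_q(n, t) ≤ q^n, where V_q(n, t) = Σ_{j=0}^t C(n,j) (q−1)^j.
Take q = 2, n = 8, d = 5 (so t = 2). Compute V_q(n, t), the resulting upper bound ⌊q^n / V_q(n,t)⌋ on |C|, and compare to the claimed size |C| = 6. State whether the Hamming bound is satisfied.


V_q(n, t) = 37, q^n = 256, Hamming bound = 6, |C| = 6 ≤ bound (satisfied).

Step 1: Compute V_q(n, t) = Σ_{j=0}^2 C(n, j) (q−1)^j.
  j = 0: C(8,0)·(1)^0 = 1·1 = 1.
  j = 1: C(8,1)·(1)^1 = 8·1 = 8.
  j = 2: C(8,2)·(1)^2 = 28·1 = 28.
  V_q(n, t) = 1 + 8 + 28 = 37.
Step 2: q^n = 2^8 = 256.
Step 3: Hamming bound ⌊q^n / V_q(n,t)⌋ = ⌊256/37⌋ = 6.
Step 4: Compare |C| = 6 to 6: satisfied.
The claimed |C| lies at the Hamming bound (tight).


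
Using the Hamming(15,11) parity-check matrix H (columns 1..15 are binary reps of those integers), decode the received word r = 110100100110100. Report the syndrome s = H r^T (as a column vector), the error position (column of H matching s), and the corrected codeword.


s = (1, 1, 0, 0)^T, error position = 12, corrected codeword c = 110100100111100

Compute s = H r^T mod 2 one row at a time:
  s_1 = 0 + 0 + 1 + 1 + 0 + 1 + 0 + 0 = 3 ≡ 1 (mod 2).
  s_2 = 1 + 0 + 0 + 1 + 0 + 1 + 0 + 0 = 3 ≡ 1 (mod 2).
  s_3 = 1 + 0 + 0 + 1 + 1 + 1 + 0 + 0 = 4 ≡ 0 (mod 2).
  s_4 = 1 + 0 + 0 + 1 + 0 + 1 + 1 + 0 = 4 ≡ 0 (mod 2).
s = (1, 1, 0, 0)^T — this equals column 12 of H (binary 1100), so error is at position 12.
Correct: flip bit 12 of r = 110100100110100 to get c = 110100100111100.


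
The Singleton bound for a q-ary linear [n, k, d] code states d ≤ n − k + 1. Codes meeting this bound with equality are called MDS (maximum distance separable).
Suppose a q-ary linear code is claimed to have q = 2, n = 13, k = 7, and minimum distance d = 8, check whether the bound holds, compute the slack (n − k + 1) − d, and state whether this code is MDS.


Singleton RHS = n − k + 1 = 7, slack = -1, bound violated (no such code; not MDS).

Singleton bound: d ≤ n − k + 1.
Here n = 13, k = 7, so n − k + 1 = 7.
Given d = 8, check d ≤ 7: NO.
Slack = (n − k + 1) − d = -1.
The slack is negative: d = 8 exceeds n − k + 1 = 7 by 1, so the Singleton bound is violated and no linear [13, 7, 8]_2 code can exist. In particular it is not MDS (MDS requires d = n − k + 1 exactly).
Description: the claimed parameters are [13, 7, 8]_2; such a code would be impossible (violates the Singleton bound).


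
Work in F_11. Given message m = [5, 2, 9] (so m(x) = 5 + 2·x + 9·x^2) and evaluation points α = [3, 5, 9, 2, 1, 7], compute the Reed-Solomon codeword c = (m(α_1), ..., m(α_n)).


c = [4, 9, 4, 1, 5, 9]

Message polynomial: m(x) = 5 + 2·x + 9·x^2 (mod 11).
For each evaluation point α_i, compute m(α_i) mod 11:
  α_1 = 3: Horner steps 9 → 7 → 4, so m(3) = 4.
  α_2 = 5: Horner steps 9 → 3 → 9, so m(5) = 9.
  α_3 = 9: Horner steps 9 → 6 → 4, so m(9) = 4.
  α_4 = 2: Horner steps 9 → 9 → 1, so m(2) = 1.
  α_5 = 1: Horner steps 9 → 0 → 5, so m(1) = 5.
  α_6 = 7: Horner steps 9 → 10 → 9, so m(7) = 9.
Codeword c = [4, 9, 4, 1, 5, 9] ∈ F_11^6.


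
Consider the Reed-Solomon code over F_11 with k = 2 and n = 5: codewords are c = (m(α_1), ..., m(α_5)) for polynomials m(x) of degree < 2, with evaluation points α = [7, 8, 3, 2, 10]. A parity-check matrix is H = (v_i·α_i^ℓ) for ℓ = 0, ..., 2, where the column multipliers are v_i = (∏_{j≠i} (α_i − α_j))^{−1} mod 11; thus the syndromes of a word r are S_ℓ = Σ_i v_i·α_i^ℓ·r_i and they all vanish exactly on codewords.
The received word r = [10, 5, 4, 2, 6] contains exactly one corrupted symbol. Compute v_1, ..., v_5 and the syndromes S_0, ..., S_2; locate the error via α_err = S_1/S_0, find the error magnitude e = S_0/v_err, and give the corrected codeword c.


S = (6, 7, 10), error at position 3, error magnitude e = 7, c = [10, 5, 8, 2, 6].

Step 1: column multipliers v_i = (∏_{j≠i}(α_i − α_j))^{−1} mod 11.
  i = 1 (α = 7): (7−8)(7−3)(7−2)(7−10) = (−1)·4·5·(−3) = 60 ≡ 5, so v_1 = 5^{−1} = 9 (mod 11).
  i = 2 (α = 8): (8−7)(8−3)(8−2)(8−10) = 1·5·6·(−2) = −60 ≡ 6, so v_2 = 6^{−1} = 2 (mod 11).
  i = 3 (α = 3): (3−7)(3−8)(3−2)(3−10) = (−4)·(−5)·1·(−7) = −140 ≡ 3, so v_3 = 3^{−1} = 4 (mod 11).
  i = 4 (α = 2): (2−7)(2−8)(2−3)(2−10) = (−5)·(−6)·(−1)·(−8) = 240 ≡ 9, so v_4 = 9^{−1} = 5 (mod 11).
  i = 5 (α = 10): (10−7)(10−8)(10−3)(10−2) = 3·2·7·8 = 336 ≡ 6, so v_5 = 6^{−1} = 2 (mod 11).
  v = [9, 2, 4, 5, 2].
Step 2: syndromes of r = [10, 5, 4, 2, 6] (all sums mod 11).
  S_0 = Σ v_i r_i = 9·10 + 2·5 + 4·4 + 5·2 + 2·6 = 138 ≡ 6.
  S_1 = Σ v_i α_i r_i = 9·7·10 + 2·8·5 + 4·3·4 + 5·2·2 + 2·10·6 = 898 ≡ 7.
  α_i^2 mod 11 = [5, 9, 9, 4, 1].
  S_2 = Σ v_i α_i^2 r_i = 9·5·10 + 2·9·5 + 4·9·4 + 5·4·2 + 2·1·6 = 736 ≡ 10.
  S = (6, 7, 10) ≠ 0, so r is not a codeword (an error is present).
Step 3: locate the error. For a single error e at position i, S_ℓ = v_i·e·α_i^ℓ, so α_err = S_1/S_0.
  S_0^{−1} = 6^{−1} = 2 (mod 11), so α_err = 7·2 = 14 ≡ 3 = α_3. Error position i = 3.
  Consistency check: S_2/S_1 = 10·8 = 80 ≡ 3 = α_err ✓ (single-error assumption holds).
Step 4: error magnitude e = S_0/v_3 = S_0·∏_{j≠3}(α_3 − α_j) = 6·3 = 18 ≡ 7 (mod 11).
Step 5: correct position 3: c_3 = r_3 − e = 4 − 7 ≡ 8 (mod 11). Hence c = [10, 5, 8, 2, 6].
  Check: interpolating c through the α_i gives m(x) = 1 + 6·x (degree < 2) with m(α_i) = c_i for every i, so c is indeed a codeword.


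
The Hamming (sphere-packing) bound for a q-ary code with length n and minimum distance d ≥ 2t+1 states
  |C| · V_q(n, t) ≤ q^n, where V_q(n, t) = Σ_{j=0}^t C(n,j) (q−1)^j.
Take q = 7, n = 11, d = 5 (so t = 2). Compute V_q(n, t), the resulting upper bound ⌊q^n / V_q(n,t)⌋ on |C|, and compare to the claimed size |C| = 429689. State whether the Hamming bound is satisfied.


V_q(n, t) = 2047, q^n = 1977326743, Hamming bound = 965963, |C| = 429689 ≤ bound (satisfied).

Step 1: Compute V_q(n, t) = Σ_{j=0}^2 C(n, j) (q−1)^j.
  j = 0: C(11,0)·(6)^0 = 1·1 = 1.
  j = 1: C(11,1)·(6)^1 = 11·6 = 66.
  j = 2: C(11,2)·(6)^2 = 55·36 = 1980.
  V_q(n, t) = 1 + 66 + 1980 = 2047.
Step 2: q^n = 7^11 = 1977326743.
Step 3: Hamming bound ⌊q^n / V_q(n,t)⌋ = ⌊1977326743/2047⌋ = 965963.
Step 4: Compare |C| = 429689 to 965963: satisfied.
The claimed |C| lies below the Hamming bound.


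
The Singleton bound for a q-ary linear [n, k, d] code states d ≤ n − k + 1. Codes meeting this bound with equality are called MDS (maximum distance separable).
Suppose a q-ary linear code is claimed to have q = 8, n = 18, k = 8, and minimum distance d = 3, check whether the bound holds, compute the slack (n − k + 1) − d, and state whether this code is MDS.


Singleton RHS = n − k + 1 = 11, slack = 8, bound satisfied, not MDS.

Singleton bound: d ≤ n − k + 1.
Here n = 18, k = 8, so n − k + 1 = 11.
Given d = 3, check d ≤ 11: YES.
Slack = (n − k + 1) − d = 8.
The code is NOT MDS (slack = 8 > 0).
Description: the claimed parameters are [18, 8, 3]_8; such a code would be non-MDS.


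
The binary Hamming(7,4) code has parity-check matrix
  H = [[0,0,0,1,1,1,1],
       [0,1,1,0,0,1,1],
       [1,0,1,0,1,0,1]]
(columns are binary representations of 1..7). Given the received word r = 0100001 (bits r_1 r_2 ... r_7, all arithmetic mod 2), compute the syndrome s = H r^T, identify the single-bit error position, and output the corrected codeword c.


s = (1, 0, 1)^T, error position = 5, corrected codeword c = 0100101

Compute s = H r^T mod 2 one row at a time:
  s_1 = 0 + 0 + 0 + 1 = 1 ≡ 1 (mod 2).
  s_2 = 1 + 0 + 0 + 1 = 2 ≡ 0 (mod 2).
  s_3 = 0 + 0 + 0 + 1 = 1 ≡ 1 (mod 2).
s = (1, 0, 1)^T — this equals column 5 of H (binary 101), so error is at position 5.
Correct: flip bit 5 of r = 0100001 to get c = 0100101.


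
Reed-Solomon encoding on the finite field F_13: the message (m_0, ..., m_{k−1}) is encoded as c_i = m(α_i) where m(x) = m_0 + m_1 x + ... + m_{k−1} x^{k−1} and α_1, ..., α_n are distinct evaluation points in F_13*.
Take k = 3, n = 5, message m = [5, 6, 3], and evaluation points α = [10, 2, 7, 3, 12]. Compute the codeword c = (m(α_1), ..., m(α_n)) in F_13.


c = [1, 3, 12, 11, 2]

Message polynomial: m(x) = 5 + 6·x + 3·x^2 (mod 13).
For each evaluation point α_i, compute m(α_i) mod 13:
  α_1 = 10: Horner steps 3 → 10 → 1, so m(10) = 1.
  α_2 = 2: Horner steps 3 → 12 → 3, so m(2) = 3.
  α_3 = 7: Horner steps 3 → 1 → 12, so m(7) = 12.
  α_4 = 3: Horner steps 3 → 2 → 11, so m(3) = 11.
  α_5 = 12: Horner steps 3 → 3 → 2, so m(12) = 2.
Codeword c = [1, 3, 12, 11, 2] ∈ F_13^5.


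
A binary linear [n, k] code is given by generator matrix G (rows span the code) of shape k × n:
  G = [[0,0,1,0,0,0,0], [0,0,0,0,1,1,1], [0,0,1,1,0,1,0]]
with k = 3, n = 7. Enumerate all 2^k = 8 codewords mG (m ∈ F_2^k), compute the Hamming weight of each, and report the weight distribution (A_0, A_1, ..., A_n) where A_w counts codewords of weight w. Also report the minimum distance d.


Weight distribution: A_0 = 1, A_1 = 1, A_2 = 1, A_3 = 3, A_4 = 2. Minimum distance d = 1.

Enumerate all 2^3 = 8 messages m ∈ F_2^3.
For each, compute codeword c = mG in F_2^7, then tally its weight.
  m = 000 → c = 0000000, weight = 0.
  m = 100 → c = 0010000, weight = 1.
  m = 010 → c = 0000111, weight = 3.
  m = 110 → c = 0010111, weight = 4.
  m = 001 → c = 0011010, weight = 3.
  m = 101 → c = 0001010, weight = 2.
  m = 011 → c = 0011101, weight = 4.
  m = 111 → c = 0001101, weight = 3.
Tally weights:
  weight 0: 1 codewords.
  weight 1: 1 codewords.
  weight 2: 1 codewords.
  weight 3: 3 codewords.
  weight 4: 2 codewords.
Minimum distance d = smallest w > 0 with A_w > 0 = 1.
Sanity: Σ A_w = 8 = 2^3 = 8 ✓.


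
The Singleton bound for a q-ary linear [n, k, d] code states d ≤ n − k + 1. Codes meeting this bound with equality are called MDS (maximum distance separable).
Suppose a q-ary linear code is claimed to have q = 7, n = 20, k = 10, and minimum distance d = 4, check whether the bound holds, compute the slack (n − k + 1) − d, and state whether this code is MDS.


Singleton RHS = n − k + 1 = 11, slack = 7, bound satisfied, not MDS.

Singleton bound: d ≤ n − k + 1.
Here n = 20, k = 10, so n − k + 1 = 11.
Given d = 4, check d ≤ 11: YES.
Slack = (n − k + 1) − d = 7.
The code is NOT MDS (slack = 7 > 0).
Description: the claimed parameters are [20, 10, 4]_7; such a code would be non-MDS.


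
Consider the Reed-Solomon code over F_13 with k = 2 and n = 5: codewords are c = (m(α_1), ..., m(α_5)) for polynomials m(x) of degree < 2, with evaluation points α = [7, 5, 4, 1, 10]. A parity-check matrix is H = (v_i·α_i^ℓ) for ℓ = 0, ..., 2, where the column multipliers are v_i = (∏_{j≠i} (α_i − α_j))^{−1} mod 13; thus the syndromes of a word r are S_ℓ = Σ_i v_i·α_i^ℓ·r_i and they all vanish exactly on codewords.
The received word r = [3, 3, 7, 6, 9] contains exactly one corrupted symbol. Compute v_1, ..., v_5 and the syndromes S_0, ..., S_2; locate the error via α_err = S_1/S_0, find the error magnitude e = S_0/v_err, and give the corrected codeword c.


S = (11, 12, 6), error at position 1, error magnitude e = 8, c = [8, 3, 7, 6, 9].

Step 1: column multipliers v_i = (∏_{j≠i}(α_i − α_j))^{−1} mod 13.
  i = 1 (α = 7): (7−5)(7−4)(7−1)(7−10) = 2·3·6·(−3) = −108 ≡ 9, so v_1 = 9^{−1} = 3 (mod 13).
  i = 2 (α = 5): (5−7)(5−4)(5−1)(5−10) = (−2)·1·4·(−5) = 40 ≡ 1, so v_2 = 1^{−1} = 1 (mod 13).
  i = 3 (α = 4): (4−7)(4−5)(4−1)(4−10) = (−3)·(−1)·3·(−6) = −54 ≡ 11, so v_3 = 11^{−1} = 6 (mod 13).
  i = 4 (α = 1): (1−7)(1−5)(1−4)(1−10) = (−6)·(−4)·(−3)·(−9) = 648 ≡ 11, so v_4 = 11^{−1} = 6 (mod 13).
  i = 5 (α = 10): (10−7)(10−5)(10−4)(10−1) = 3·5·6·9 = 810 ≡ 4, so v_5 = 4^{−1} = 10 (mod 13).
  v = [3, 1, 6, 6, 10].
Step 2: syndromes of r = [3, 3, 7, 6, 9] (all sums mod 13).
  S_0 = Σ v_i r_i = 3·3 + 1·3 + 6·7 + 6·6 + 10·9 = 180 ≡ 11.
  S_1 = Σ v_i α_i r_i = 3·7·3 + 1·5·3 + 6·4·7 + 6·1·6 + 10·10·9 = 1182 ≡ 12.
  α_i^2 mod 13 = [10, 12, 3, 1, 9].
  S_2 = Σ v_i α_i^2 r_i = 3·10·3 + 1·12·3 + 6·3·7 + 6·1·6 + 10·9·9 = 1098 ≡ 6.
  S = (11, 12, 6) ≠ 0, so r is not a codeword (an error is present).
Step 3: locate the error. For a single error e at position i, S_ℓ = v_i·e·α_i^ℓ, so α_err = S_1/S_0.
  S_0^{−1} = 11^{−1} = 6 (mod 13), so α_err = 12·6 = 72 ≡ 7 = α_1. Error position i = 1.
  Consistency check: S_2/S_1 = 6·12 = 72 ≡ 7 = α_err ✓ (single-error assumption holds).
Step 4: error magnitude e = S_0/v_1 = S_0·∏_{j≠1}(α_1 − α_j) = 11·9 = 99 ≡ 8 (mod 13).
Step 5: correct position 1: c_1 = r_1 − e = 3 − 8 ≡ 8 (mod 13). Hence c = [8, 3, 7, 6, 9].
  Check: interpolating c through the α_i gives m(x) = 10 + 9·x (degree < 2) with m(α_i) = c_i for every i, so c is indeed a codeword.


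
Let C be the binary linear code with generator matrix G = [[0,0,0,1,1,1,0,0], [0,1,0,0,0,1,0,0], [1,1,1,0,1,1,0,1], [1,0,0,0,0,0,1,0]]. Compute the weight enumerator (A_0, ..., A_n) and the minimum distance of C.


Weight distribution: A_0 = 1, A_2 = 2, A_3 = 2, A_4 = 3, A_5 = 6, A_6 = 2. Minimum distance d = 2.

Enumerate all 2^4 = 16 messages m ∈ F_2^4.
For each, compute codeword c = mG in F_2^8, then tally its weight.
  m = 0000 → c = 00000000, weight = 0.
  m = 1000 → c = 00011100, weight = 3.
  m = 0100 → c = 01000100, weight = 2.
  m = 1100 → c = 01011000, weight = 3.
  m = 0010 → c = 11101101, weight = 6.
  m = 1010 → c = 11110001, weight = 5.
  m = 0110 → c = 10101001, weight = 4.
  m = 1110 → c = 10110101, weight = 5.
  m = 0001 → c = 10000010, weight = 2.
  m = 1001 → c = 10011110, weight = 5.
  m = 0101 → c = 11000110, weight = 4.
  m = 1101 → c = 11011010, weight = 5.
  m = 0011 → c = 01101111, weight = 6.
  m = 1011 → c = 01110011, weight = 5.
  m = 0111 → c = 00101011, weight = 4.
  m = 1111 → c = 00110111, weight = 5.
Tally weights:
  weight 0: 1 codewords.
  weight 2: 2 codewords.
  weight 3: 2 codewords.
  weight 4: 3 codewords.
  weight 5: 6 codewords.
  weight 6: 2 codewords.
Minimum distance d = smallest w > 0 with A_w > 0 = 2.
Sanity: Σ A_w = 16 = 2^4 = 16 ✓.


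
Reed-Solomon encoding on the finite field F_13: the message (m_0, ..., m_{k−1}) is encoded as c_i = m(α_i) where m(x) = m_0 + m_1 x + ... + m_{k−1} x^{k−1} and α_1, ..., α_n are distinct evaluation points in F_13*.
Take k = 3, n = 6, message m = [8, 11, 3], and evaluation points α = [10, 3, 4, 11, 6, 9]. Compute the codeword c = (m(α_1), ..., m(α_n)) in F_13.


c = [2, 3, 9, 11, 0, 12]

Message polynomial: m(x) = 8 + 11·x + 3·x^2 (mod 13).
For each evaluation point α_i, compute m(α_i) mod 13:
  α_1 = 10: Horner steps 3 → 2 → 2, so m(10) = 2.
  α_2 = 3: Horner steps 3 → 7 → 3, so m(3) = 3.
  α_3 = 4: Horner steps 3 → 10 → 9, so m(4) = 9.
  α_4 = 11: Horner steps 3 → 5 → 11, so m(11) = 11.
  α_5 = 6: Horner steps 3 → 3 → 0, so m(6) = 0.
  α_6 = 9: Horner steps 3 → 12 → 12, so m(9) = 12.
Codeword c = [2, 3, 9, 11, 0, 12] ∈ F_13^6.


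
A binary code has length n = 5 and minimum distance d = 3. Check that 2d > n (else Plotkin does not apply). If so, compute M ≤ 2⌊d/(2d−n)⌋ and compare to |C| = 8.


Plotkin bound M ≤ 6; given |C| = 8 > bound (violated).

Check applicability: 2d = 6, n = 5.
2d − n = 1 > 0, so Plotkin applies.
Compute d/(2d−n) = 3/1 ≈ 3.0000.
⌊d/(2d−n)⌋ = 3.
Plotkin bound: M ≤ 2·3 = 6.
Given |C| = 8, check: VIOLATED.
This |C| is above the Plotkin bound, so no binary code with n = 5, d = 3 and 8 codewords exists.
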